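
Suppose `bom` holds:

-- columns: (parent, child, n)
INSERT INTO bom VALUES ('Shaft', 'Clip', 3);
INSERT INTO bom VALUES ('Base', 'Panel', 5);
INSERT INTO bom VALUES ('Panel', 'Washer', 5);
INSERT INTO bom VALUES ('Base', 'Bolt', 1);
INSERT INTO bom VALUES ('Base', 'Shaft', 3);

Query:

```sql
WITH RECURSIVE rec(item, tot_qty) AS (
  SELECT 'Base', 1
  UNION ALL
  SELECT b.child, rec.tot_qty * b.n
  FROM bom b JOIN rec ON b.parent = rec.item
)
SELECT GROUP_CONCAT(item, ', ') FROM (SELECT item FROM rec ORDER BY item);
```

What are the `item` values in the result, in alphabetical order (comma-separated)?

Base, Bolt, Clip, Panel, Shaft, Washer

Base: (Base, tot_qty=1).
Iteration 1: components of {Base} -> Bolt = 1*1 = 1, Panel = 1*5 = 5, Shaft = 1*3 = 3.
Iteration 2: components of {Bolt,Panel,Shaft} -> Clip = 3*3 = 9, Washer = 5*5 = 25.
Iteration 3: no further components; recursion stops.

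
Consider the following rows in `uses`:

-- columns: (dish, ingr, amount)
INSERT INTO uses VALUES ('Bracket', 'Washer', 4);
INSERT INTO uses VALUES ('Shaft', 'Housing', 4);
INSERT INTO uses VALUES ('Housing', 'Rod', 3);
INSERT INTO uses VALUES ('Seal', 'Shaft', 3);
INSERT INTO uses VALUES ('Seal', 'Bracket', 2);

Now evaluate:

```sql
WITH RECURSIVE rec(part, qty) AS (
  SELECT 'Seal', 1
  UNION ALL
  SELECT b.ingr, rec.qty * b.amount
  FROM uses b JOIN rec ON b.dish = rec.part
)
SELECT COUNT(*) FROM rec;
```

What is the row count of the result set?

Base: (Seal, qty=1).
Iteration 1: components of {Seal} -> Bracket = 1*2 = 2, Shaft = 1*3 = 3.
Iteration 2: components of {Bracket,Shaft} -> Housing = 3*4 = 12, Washer = 2*4 = 8.
Iteration 3: components of {Housing,Washer} -> Rod = 12*3 = 36.
Iteration 4: no further components; recursion stops.
Total rows emitted: 6.

6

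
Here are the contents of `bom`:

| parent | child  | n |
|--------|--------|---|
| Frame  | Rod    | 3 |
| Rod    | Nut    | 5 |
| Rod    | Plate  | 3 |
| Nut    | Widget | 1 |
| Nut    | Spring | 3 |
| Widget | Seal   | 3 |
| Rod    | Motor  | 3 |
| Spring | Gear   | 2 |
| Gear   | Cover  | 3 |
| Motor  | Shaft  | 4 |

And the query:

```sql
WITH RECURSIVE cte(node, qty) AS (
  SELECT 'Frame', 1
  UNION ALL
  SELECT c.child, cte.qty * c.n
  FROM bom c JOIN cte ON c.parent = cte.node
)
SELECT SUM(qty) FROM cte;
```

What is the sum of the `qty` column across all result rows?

538

Base: (Frame, qty=1).
Iteration 1: components of {Frame} -> Rod = 1*3 = 3.
Iteration 2: components of {Rod} -> Motor = 3*3 = 9, Nut = 3*5 = 15, Plate = 3*3 = 9.
Iteration 3: components of {Motor,Nut,Plate} -> Shaft = 9*4 = 36, Spring = 15*3 = 45, Widget = 15*1 = 15.
Iteration 4: components of {Shaft,Spring,Widget} -> Gear = 45*2 = 90, Seal = 15*3 = 45.
Iteration 5: components of {Gear,Seal} -> Cover = 90*3 = 270.
Iteration 6: no further components; recursion stops.
SUM(qty) = 1 + 3 + 15 + 9 + 9 + 15 + 45 + 36 + 45 + 90 + 270 = 538.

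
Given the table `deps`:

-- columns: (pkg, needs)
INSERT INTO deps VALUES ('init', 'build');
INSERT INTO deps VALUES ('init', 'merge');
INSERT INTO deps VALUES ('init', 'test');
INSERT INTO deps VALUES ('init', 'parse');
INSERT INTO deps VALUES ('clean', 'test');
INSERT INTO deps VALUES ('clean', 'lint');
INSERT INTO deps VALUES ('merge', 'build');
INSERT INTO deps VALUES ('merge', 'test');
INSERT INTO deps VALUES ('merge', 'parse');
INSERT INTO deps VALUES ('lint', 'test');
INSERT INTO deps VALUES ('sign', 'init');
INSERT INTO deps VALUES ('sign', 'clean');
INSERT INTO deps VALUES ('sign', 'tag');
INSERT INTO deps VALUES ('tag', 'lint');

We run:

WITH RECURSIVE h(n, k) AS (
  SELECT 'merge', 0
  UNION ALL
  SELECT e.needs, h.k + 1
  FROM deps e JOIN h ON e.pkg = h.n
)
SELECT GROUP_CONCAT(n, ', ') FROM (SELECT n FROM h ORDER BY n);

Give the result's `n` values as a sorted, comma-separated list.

Base: (merge, k=0).
Iteration 1: edges from {merge} -> (build, k=1), (parse, k=1), (test, k=1).
Iteration 2: no outgoing edges from {build,parse,test}; recursion stops.

build, merge, parse, test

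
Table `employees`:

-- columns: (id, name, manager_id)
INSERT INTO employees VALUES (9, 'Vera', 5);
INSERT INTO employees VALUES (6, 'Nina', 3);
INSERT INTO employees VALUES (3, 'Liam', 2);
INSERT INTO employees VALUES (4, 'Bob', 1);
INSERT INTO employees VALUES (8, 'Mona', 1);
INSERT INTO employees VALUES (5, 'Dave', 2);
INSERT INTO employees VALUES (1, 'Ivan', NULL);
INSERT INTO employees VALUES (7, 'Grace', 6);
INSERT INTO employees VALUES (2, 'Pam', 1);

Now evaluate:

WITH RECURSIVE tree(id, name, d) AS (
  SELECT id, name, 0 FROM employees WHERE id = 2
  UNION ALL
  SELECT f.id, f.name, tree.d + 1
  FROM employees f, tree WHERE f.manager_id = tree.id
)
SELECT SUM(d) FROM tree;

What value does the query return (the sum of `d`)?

Base: id=2 (Pam) at d 0.
Iteration 1: rows with manager_id in {2} -> Liam (id 3, d 1), Dave (id 5, d 1).
Iteration 2: rows with manager_id in {3,5} -> Nina (id 6, d 2), Vera (id 9, d 2).
Iteration 3: rows with manager_id in {6,9} -> Grace (id 7, d 3).
Iteration 4: no rows with manager_id in {7}; recursion stops.
SUM(d) = 0 + 1 + 1 + 2 + 2 + 3 = 9.

9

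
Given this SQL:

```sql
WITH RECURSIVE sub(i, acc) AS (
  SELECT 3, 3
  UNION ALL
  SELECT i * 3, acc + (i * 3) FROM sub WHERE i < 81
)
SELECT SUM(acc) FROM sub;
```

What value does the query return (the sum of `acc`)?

174

Base: i=3, acc=3.
Iteration 1: 3 < 81 holds -> i = 3 * 3 = 9, acc = 3 + 9 = 12.
Iteration 2: 9 < 81 holds -> i = 9 * 3 = 27, acc = 12 + 27 = 39.
Iteration 3: 27 < 81 holds -> i = 27 * 3 = 81, acc = 39 + 81 = 120.
Iteration 4: 81 < 81 fails; recursion stops.
SUM(acc) = 3 + 12 + 39 + 120 = 174.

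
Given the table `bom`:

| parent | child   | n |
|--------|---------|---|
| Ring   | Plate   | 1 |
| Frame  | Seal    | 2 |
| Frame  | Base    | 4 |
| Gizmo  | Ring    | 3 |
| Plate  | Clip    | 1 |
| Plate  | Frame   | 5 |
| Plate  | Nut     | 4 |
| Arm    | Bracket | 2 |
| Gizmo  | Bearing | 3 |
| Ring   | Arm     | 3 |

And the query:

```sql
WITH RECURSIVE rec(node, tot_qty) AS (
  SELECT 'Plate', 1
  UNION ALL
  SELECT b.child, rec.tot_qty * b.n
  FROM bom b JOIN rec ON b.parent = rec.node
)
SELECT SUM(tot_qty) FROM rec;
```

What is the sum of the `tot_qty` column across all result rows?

41

Base: (Plate, tot_qty=1).
Iteration 1: components of {Plate} -> Clip = 1*1 = 1, Frame = 1*5 = 5, Nut = 1*4 = 4.
Iteration 2: components of {Clip,Frame,Nut} -> Base = 5*4 = 20, Seal = 5*2 = 10.
Iteration 3: no further components; recursion stops.
SUM(tot_qty) = 1 + 4 + 5 + 1 + 10 + 20 = 41.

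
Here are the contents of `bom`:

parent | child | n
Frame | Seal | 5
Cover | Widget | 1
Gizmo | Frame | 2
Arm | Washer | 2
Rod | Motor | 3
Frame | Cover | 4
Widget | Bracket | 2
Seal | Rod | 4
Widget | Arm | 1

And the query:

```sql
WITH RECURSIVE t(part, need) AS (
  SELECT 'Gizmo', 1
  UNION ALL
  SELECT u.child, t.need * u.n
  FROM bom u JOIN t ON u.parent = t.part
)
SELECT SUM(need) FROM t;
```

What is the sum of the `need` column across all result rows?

229

Base: (Gizmo, need=1).
Iteration 1: components of {Gizmo} -> Frame = 1*2 = 2.
Iteration 2: components of {Frame} -> Cover = 2*4 = 8, Seal = 2*5 = 10.
Iteration 3: components of {Cover,Seal} -> Rod = 10*4 = 40, Widget = 8*1 = 8.
Iteration 4: components of {Rod,Widget} -> Arm = 8*1 = 8, Bracket = 8*2 = 16, Motor = 40*3 = 120.
Iteration 5: components of {Arm,Bracket,Motor} -> Washer = 8*2 = 16.
Iteration 6: no further components; recursion stops.
SUM(need) = 1 + 2 + 8 + 10 + 8 + 40 + 16 + 8 + 120 + 16 = 229.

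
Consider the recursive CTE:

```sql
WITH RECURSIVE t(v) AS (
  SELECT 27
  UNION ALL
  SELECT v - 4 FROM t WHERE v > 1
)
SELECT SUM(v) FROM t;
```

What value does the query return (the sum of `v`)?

104

Base: v=27.
Iteration 1: 27 > 1 holds -> v = 27 - 4 = 23.
Iteration 2: 23 > 1 holds -> v = 23 - 4 = 19.
Iteration 3: 19 > 1 holds -> v = 19 - 4 = 15.
Iteration 4: 15 > 1 holds -> v = 15 - 4 = 11.
Iteration 5: 11 > 1 holds -> v = 11 - 4 = 7.
Iteration 6: 7 > 1 holds -> v = 7 - 4 = 3.
Iteration 7: 3 > 1 holds -> v = 3 - 4 = -1.
Iteration 8: -1 > 1 fails; recursion stops.
SUM(v) = 27 + 23 + 19 + 15 + 11 + 7 + 3 + -1 = 104.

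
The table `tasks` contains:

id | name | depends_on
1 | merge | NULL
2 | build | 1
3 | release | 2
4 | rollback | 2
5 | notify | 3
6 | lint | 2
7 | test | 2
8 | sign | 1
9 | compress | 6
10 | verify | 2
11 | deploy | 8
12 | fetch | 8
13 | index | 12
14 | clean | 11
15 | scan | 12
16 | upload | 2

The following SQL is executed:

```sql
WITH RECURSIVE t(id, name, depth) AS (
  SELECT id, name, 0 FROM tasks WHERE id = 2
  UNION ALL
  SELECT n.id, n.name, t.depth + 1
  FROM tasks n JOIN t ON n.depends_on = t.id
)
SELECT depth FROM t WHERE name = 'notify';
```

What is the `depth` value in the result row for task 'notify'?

Base: id=2 (build) at depth 0.
Iteration 1: rows with depends_on in {2} -> release (id 3, depth 1), rollback (id 4, depth 1), lint (id 6, depth 1), test (id 7, depth 1), verify (id 10, depth 1), upload (id 16, depth 1).
Iteration 2: rows with depends_on in {3,4,6,7,10,16} -> notify (id 5, depth 2), compress (id 9, depth 2).
Iteration 3: no rows with depends_on in {5,9}; recursion stops.

2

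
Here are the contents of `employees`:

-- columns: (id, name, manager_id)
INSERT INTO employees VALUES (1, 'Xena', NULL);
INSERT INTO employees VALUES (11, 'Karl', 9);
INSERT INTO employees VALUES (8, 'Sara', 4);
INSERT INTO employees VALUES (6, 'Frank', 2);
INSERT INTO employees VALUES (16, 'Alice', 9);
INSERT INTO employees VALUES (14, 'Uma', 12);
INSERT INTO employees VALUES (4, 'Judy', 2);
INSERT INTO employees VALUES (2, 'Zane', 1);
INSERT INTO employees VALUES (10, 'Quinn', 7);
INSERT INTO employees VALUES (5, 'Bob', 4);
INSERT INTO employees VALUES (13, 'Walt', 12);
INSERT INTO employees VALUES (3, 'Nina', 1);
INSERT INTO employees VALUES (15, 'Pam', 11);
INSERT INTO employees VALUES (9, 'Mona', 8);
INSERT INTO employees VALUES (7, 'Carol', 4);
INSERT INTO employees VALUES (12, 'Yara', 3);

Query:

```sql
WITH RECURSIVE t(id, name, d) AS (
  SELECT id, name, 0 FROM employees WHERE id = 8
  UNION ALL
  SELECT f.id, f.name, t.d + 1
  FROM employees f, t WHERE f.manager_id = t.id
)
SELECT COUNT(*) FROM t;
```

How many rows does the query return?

Base: id=8 (Sara) at d 0.
Iteration 1: rows with manager_id in {8} -> Mona (id 9, d 1).
Iteration 2: rows with manager_id in {9} -> Karl (id 11, d 2), Alice (id 16, d 2).
Iteration 3: rows with manager_id in {11,16} -> Pam (id 15, d 3).
Iteration 4: no rows with manager_id in {15}; recursion stops.
Total rows emitted: 5.

5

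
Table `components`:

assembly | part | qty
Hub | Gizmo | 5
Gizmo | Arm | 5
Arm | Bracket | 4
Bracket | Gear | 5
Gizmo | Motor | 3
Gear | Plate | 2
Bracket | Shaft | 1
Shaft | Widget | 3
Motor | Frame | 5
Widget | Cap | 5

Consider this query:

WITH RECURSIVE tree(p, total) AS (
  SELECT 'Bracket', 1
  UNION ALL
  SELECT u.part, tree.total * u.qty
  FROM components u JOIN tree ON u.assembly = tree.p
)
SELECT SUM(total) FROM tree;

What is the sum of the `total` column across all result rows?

Base: (Bracket, total=1).
Iteration 1: components of {Bracket} -> Gear = 1*5 = 5, Shaft = 1*1 = 1.
Iteration 2: components of {Gear,Shaft} -> Plate = 5*2 = 10, Widget = 1*3 = 3.
Iteration 3: components of {Plate,Widget} -> Cap = 3*5 = 15.
Iteration 4: no further components; recursion stops.
SUM(total) = 1 + 5 + 1 + 10 + 3 + 15 = 35.

35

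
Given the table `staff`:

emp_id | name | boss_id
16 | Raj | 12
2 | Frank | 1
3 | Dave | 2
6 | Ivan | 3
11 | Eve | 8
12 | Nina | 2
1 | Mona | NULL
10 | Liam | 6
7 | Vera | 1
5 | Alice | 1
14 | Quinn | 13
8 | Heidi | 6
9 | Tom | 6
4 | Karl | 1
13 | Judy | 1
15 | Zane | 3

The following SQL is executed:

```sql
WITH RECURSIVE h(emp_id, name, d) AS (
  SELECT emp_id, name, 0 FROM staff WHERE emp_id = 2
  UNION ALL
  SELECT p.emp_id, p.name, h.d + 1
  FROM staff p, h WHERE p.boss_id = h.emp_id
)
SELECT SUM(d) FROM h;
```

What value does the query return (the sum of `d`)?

21

Base: emp_id=2 (Frank) at d 0.
Iteration 1: rows with boss_id in {2} -> Dave (id 3, d 1), Nina (id 12, d 1).
Iteration 2: rows with boss_id in {3,12} -> Ivan (id 6, d 2), Zane (id 15, d 2), Raj (id 16, d 2).
Iteration 3: rows with boss_id in {6,15,16} -> Heidi (id 8, d 3), Tom (id 9, d 3), Liam (id 10, d 3).
Iteration 4: rows with boss_id in {8,9,10} -> Eve (id 11, d 4).
Iteration 5: no rows with boss_id in {11}; recursion stops.
SUM(d) = 0 + 1 + 1 + 2 + 2 + 2 + 3 + 3 + 3 + 4 = 21.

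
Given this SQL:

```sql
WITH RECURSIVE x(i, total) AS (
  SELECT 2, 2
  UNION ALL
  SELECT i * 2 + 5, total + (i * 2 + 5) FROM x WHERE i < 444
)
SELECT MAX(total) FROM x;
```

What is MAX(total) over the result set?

Base: i=2, total=2.
Iteration 1: 2 < 444 holds -> i = 2 * 2 + 5 = 9, total = 2 + 9 = 11.
Iteration 2: 9 < 444 holds -> i = 9 * 2 + 5 = 23, total = 11 + 23 = 34.
Iteration 3: 23 < 444 holds -> i = 23 * 2 + 5 = 51, total = 34 + 51 = 85.
Iteration 4: 51 < 444 holds -> i = 51 * 2 + 5 = 107, total = 85 + 107 = 192.
Iteration 5: 107 < 444 holds -> i = 107 * 2 + 5 = 219, total = 192 + 219 = 411.
Iteration 6: 219 < 444 holds -> i = 219 * 2 + 5 = 443, total = 411 + 443 = 854.
Iteration 7: 443 < 444 holds -> i = 443 * 2 + 5 = 891, total = 854 + 891 = 1745.
Iteration 8: 891 < 444 fails; recursion stops.
total values: 2, 11, 34, 85, 192, 411, 854, 1745; the maximum is 1745.

1745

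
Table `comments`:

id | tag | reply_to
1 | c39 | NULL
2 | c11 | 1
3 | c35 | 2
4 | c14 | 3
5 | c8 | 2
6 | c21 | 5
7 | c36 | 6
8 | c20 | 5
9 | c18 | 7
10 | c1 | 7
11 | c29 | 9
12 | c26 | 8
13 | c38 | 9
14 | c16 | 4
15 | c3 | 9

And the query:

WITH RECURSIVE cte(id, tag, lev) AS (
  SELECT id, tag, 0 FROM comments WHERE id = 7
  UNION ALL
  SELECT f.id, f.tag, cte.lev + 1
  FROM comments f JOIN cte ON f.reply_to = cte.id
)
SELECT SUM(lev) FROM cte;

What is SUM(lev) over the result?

8

Base: id=7 (c36) at lev 0.
Iteration 1: rows with reply_to in {7} -> c18 (id 9, lev 1), c1 (id 10, lev 1).
Iteration 2: rows with reply_to in {9,10} -> c29 (id 11, lev 2), c38 (id 13, lev 2), c3 (id 15, lev 2).
Iteration 3: no rows with reply_to in {11,13,15}; recursion stops.
SUM(lev) = 0 + 1 + 1 + 2 + 2 + 2 = 8.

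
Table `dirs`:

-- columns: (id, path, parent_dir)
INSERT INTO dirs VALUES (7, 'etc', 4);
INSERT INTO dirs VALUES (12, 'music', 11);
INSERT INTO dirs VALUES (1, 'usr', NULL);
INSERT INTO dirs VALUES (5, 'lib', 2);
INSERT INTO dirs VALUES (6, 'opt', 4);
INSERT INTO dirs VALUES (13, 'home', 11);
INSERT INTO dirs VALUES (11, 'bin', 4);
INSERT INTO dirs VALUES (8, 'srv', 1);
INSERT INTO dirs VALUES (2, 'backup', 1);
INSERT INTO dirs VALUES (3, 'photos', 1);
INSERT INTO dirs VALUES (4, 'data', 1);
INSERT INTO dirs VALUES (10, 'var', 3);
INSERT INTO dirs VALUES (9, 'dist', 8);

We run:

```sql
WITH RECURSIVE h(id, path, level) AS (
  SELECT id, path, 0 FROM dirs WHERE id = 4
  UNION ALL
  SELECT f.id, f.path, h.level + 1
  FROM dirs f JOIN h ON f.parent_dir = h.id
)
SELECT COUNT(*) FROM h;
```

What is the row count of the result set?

6

Base: id=4 (data) at level 0.
Iteration 1: rows with parent_dir in {4} -> opt (id 6, level 1), etc (id 7, level 1), bin (id 11, level 1).
Iteration 2: rows with parent_dir in {6,7,11} -> music (id 12, level 2), home (id 13, level 2).
Iteration 3: no rows with parent_dir in {12,13}; recursion stops.
Total rows emitted: 6.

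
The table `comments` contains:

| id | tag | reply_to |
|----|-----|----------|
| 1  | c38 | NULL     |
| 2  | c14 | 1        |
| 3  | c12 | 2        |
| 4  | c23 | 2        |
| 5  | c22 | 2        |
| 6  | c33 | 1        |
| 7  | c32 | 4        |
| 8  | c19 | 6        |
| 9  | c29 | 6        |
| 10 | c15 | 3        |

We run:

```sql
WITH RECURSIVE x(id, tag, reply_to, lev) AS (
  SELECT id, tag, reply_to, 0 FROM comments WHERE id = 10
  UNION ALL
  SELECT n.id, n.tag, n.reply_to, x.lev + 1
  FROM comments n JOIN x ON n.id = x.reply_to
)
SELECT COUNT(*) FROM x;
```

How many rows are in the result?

4

Base: id=10 (c15), reply_to=3, lev 0.
Iteration 1: join on id=3 -> c12 (id 3, reply_to=2, lev 1).
Iteration 2: join on id=2 -> c14 (id 2, reply_to=1, lev 2).
Iteration 3: join on id=1 -> c38 (id 1, reply_to=NULL, lev 3).
Iteration 4: reply_to is NULL; no match; recursion stops.
Total rows emitted: 4.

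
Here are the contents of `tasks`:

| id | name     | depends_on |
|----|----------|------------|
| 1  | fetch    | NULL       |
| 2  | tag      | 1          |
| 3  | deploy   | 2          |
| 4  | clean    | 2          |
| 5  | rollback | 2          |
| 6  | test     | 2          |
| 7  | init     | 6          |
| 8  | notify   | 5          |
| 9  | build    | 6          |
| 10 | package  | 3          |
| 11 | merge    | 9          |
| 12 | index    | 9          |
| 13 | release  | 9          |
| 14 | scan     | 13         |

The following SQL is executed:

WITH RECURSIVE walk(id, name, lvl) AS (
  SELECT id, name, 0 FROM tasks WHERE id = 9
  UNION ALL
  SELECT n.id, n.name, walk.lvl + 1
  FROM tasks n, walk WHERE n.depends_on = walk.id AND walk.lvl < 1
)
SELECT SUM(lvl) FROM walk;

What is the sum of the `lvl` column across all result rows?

Base: id=9 (build) at lvl 0.
Iteration 1: rows with depends_on in {9} -> merge (id 11, lvl 1), index (id 12, lvl 1), release (id 13, lvl 1).
Iteration 2: lvl < 1 fails for all current rows; recursion stops.
SUM(lvl) = 0 + 1 + 1 + 1 = 3.

3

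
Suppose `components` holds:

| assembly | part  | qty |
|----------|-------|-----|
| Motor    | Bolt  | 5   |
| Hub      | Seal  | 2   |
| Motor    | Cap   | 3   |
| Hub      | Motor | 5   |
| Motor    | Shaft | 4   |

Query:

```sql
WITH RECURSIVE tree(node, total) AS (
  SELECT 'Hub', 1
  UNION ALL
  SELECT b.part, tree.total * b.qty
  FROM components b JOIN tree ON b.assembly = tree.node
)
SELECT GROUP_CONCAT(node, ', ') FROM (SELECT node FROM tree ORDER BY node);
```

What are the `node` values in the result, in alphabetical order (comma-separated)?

Bolt, Cap, Hub, Motor, Seal, Shaft

Base: (Hub, total=1).
Iteration 1: components of {Hub} -> Motor = 1*5 = 5, Seal = 1*2 = 2.
Iteration 2: components of {Motor,Seal} -> Bolt = 5*5 = 25, Cap = 5*3 = 15, Shaft = 5*4 = 20.
Iteration 3: no further components; recursion stops.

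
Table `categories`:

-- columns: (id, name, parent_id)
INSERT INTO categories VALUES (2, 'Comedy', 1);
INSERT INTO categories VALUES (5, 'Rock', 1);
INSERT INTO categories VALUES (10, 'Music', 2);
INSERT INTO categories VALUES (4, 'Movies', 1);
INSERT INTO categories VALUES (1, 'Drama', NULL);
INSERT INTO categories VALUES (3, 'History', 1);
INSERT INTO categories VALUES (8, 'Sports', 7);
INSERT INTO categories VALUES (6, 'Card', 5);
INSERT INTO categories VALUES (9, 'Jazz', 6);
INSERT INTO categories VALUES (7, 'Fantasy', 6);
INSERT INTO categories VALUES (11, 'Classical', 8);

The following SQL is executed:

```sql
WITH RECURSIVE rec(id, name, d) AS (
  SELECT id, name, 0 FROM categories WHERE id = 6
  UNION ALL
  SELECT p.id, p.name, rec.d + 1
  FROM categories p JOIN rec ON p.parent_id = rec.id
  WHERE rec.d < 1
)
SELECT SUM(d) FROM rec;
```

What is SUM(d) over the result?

2

Base: id=6 (Card) at d 0.
Iteration 1: rows with parent_id in {6} -> Fantasy (id 7, d 1), Jazz (id 9, d 1).
Iteration 2: d < 1 fails for all current rows; recursion stops.
SUM(d) = 0 + 1 + 1 = 2.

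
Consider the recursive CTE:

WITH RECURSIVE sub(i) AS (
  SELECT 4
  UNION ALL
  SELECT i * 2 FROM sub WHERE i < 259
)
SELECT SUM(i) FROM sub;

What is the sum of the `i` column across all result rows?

1020

Base: i=4.
Iteration 1: 4 < 259 holds -> i = 4 * 2 = 8.
Iteration 2: 8 < 259 holds -> i = 8 * 2 = 16.
Iteration 3: 16 < 259 holds -> i = 16 * 2 = 32.
Iteration 4: 32 < 259 holds -> i = 32 * 2 = 64.
Iteration 5: 64 < 259 holds -> i = 64 * 2 = 128.
Iteration 6: 128 < 259 holds -> i = 128 * 2 = 256.
Iteration 7: 256 < 259 holds -> i = 256 * 2 = 512.
Iteration 8: 512 < 259 fails; recursion stops.
SUM(i) = 4 + 8 + 16 + 32 + 64 + 128 + 256 + 512 = 1020.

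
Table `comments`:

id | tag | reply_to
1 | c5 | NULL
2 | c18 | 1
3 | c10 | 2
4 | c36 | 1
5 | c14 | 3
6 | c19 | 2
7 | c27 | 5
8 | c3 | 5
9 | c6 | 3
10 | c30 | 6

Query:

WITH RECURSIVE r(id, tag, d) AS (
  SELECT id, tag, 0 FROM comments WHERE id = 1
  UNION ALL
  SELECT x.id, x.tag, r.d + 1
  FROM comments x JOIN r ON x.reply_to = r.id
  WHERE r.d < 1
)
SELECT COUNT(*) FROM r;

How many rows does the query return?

3

Base: id=1 (c5) at d 0.
Iteration 1: rows with reply_to in {1} -> c18 (id 2, d 1), c36 (id 4, d 1).
Iteration 2: d < 1 fails for all current rows; recursion stops.
Total rows emitted: 3.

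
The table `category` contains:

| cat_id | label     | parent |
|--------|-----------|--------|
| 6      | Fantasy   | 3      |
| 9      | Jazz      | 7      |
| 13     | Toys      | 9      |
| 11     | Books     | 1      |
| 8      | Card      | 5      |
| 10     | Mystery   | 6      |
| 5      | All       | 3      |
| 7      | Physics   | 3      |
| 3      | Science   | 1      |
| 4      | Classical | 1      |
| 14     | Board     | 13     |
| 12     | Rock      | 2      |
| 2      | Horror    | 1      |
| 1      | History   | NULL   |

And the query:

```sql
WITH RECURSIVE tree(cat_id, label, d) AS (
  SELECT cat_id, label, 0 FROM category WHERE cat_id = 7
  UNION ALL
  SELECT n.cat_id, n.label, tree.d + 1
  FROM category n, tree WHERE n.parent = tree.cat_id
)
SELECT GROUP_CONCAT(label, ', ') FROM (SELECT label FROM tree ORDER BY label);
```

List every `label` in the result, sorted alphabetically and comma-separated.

Board, Jazz, Physics, Toys

Base: cat_id=7 (Physics) at d 0.
Iteration 1: rows with parent in {7} -> Jazz (id 9, d 1).
Iteration 2: rows with parent in {9} -> Toys (id 13, d 2).
Iteration 3: rows with parent in {13} -> Board (id 14, d 3).
Iteration 4: no rows with parent in {14}; recursion stops.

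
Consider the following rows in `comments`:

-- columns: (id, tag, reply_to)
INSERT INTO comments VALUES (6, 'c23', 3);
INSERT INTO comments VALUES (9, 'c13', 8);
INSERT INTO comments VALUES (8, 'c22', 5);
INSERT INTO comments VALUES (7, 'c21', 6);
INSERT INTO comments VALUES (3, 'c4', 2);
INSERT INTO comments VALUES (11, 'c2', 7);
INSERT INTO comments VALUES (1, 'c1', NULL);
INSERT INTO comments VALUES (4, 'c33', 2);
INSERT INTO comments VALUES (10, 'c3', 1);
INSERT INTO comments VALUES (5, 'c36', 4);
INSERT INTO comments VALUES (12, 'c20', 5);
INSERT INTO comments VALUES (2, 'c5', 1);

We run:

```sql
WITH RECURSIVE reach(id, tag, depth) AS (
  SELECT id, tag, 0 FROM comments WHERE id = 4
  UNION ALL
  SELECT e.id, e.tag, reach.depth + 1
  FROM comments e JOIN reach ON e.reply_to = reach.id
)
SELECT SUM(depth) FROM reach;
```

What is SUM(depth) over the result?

8

Base: id=4 (c33) at depth 0.
Iteration 1: rows with reply_to in {4} -> c36 (id 5, depth 1).
Iteration 2: rows with reply_to in {5} -> c22 (id 8, depth 2), c20 (id 12, depth 2).
Iteration 3: rows with reply_to in {8,12} -> c13 (id 9, depth 3).
Iteration 4: no rows with reply_to in {9}; recursion stops.
SUM(depth) = 0 + 1 + 2 + 2 + 3 = 8.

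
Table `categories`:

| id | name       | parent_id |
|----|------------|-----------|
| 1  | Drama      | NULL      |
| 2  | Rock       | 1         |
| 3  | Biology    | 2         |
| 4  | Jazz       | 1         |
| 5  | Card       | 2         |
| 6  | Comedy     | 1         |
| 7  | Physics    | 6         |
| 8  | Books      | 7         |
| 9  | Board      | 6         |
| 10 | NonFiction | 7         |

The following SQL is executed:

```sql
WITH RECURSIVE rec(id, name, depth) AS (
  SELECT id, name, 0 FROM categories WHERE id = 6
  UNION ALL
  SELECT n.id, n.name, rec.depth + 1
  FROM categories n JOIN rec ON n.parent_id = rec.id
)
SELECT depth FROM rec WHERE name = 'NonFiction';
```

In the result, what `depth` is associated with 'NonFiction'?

Base: id=6 (Comedy) at depth 0.
Iteration 1: rows with parent_id in {6} -> Physics (id 7, depth 1), Board (id 9, depth 1).
Iteration 2: rows with parent_id in {7,9} -> Books (id 8, depth 2), NonFiction (id 10, depth 2).
Iteration 3: no rows with parent_id in {8,10}; recursion stops.

2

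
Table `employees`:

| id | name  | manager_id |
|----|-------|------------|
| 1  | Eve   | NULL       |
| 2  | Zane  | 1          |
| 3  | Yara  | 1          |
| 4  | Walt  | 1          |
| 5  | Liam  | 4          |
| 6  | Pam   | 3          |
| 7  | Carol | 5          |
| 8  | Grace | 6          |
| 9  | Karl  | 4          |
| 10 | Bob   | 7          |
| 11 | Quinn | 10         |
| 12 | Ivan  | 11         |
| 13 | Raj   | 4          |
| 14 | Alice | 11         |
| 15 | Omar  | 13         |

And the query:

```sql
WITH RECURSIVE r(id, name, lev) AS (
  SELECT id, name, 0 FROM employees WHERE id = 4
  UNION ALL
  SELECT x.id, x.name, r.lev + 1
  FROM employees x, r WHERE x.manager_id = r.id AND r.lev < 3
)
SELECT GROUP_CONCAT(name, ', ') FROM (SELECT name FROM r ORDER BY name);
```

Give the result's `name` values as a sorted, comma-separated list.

Bob, Carol, Karl, Liam, Omar, Raj, Walt

Base: id=4 (Walt) at lev 0.
Iteration 1: rows with manager_id in {4} -> Liam (id 5, lev 1), Karl (id 9, lev 1), Raj (id 13, lev 1).
Iteration 2: rows with manager_id in {5,9,13} -> Carol (id 7, lev 2), Omar (id 15, lev 2).
Iteration 3: rows with manager_id in {7,15} -> Bob (id 10, lev 3).
Iteration 4: lev < 3 fails for all current rows; recursion stops.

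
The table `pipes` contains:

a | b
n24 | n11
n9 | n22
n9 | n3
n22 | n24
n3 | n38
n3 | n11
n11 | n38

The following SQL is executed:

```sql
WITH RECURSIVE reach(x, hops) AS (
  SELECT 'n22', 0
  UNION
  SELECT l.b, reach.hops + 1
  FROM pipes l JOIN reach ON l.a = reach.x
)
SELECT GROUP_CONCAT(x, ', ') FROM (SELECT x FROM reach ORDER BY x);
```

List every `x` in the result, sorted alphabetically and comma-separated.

n11, n22, n24, n38

Base: (n22, hops=0).
Iteration 1: edges from {n22} -> (n24, hops=1).
Iteration 2: edges from {n24} -> (n11, hops=2).
Iteration 3: edges from {n11} -> (n38, hops=3).
Iteration 4: no outgoing edges from {n38}; recursion stops.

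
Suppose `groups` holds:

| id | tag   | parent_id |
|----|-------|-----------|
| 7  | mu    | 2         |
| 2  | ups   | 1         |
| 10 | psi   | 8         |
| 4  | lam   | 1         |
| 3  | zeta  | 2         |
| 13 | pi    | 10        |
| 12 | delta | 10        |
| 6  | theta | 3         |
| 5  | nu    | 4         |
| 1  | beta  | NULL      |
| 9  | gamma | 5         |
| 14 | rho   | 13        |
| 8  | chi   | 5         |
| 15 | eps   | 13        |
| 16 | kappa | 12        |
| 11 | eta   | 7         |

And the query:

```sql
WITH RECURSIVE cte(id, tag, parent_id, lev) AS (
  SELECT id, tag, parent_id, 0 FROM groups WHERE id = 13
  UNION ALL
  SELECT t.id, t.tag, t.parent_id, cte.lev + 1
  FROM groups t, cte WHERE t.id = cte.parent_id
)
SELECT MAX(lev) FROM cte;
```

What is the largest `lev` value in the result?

Base: id=13 (pi), parent_id=10, lev 0.
Iteration 1: join on id=10 -> psi (id 10, parent_id=8, lev 1).
Iteration 2: join on id=8 -> chi (id 8, parent_id=5, lev 2).
Iteration 3: join on id=5 -> nu (id 5, parent_id=4, lev 3).
Iteration 4: join on id=4 -> lam (id 4, parent_id=1, lev 4).
Iteration 5: join on id=1 -> beta (id 1, parent_id=NULL, lev 5).
Iteration 6: parent_id is NULL; no match; recursion stops.
lev values: 0, 1, 2, 3, 4, 5; the maximum is 5.

5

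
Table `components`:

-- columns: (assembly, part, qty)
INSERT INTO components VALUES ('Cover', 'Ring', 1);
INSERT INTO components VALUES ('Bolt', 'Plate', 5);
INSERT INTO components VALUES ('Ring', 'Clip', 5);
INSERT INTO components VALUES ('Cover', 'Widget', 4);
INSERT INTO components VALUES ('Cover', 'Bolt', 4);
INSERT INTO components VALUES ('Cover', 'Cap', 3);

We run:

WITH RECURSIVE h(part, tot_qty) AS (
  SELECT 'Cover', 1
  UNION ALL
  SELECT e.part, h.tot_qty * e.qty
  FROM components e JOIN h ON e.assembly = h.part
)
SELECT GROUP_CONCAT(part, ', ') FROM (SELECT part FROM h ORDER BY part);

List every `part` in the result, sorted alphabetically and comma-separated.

Bolt, Cap, Clip, Cover, Plate, Ring, Widget

Base: (Cover, tot_qty=1).
Iteration 1: components of {Cover} -> Bolt = 1*4 = 4, Cap = 1*3 = 3, Ring = 1*1 = 1, Widget = 1*4 = 4.
Iteration 2: components of {Bolt,Cap,Ring,Widget} -> Clip = 1*5 = 5, Plate = 4*5 = 20.
Iteration 3: no further components; recursion stops.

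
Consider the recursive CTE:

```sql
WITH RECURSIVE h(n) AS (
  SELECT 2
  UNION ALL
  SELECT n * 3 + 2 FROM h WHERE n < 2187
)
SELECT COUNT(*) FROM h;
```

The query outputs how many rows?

8

Base: n=2.
Iteration 1: 2 < 2187 holds -> n = 2 * 3 + 2 = 8.
Iteration 2: 8 < 2187 holds -> n = 8 * 3 + 2 = 26.
Iteration 3: 26 < 2187 holds -> n = 26 * 3 + 2 = 80.
Iteration 4: 80 < 2187 holds -> n = 80 * 3 + 2 = 242.
Iteration 5: 242 < 2187 holds -> n = 242 * 3 + 2 = 728.
Iteration 6: 728 < 2187 holds -> n = 728 * 3 + 2 = 2186.
Iteration 7: 2186 < 2187 holds -> n = 2186 * 3 + 2 = 6560.
Iteration 8: 6560 < 2187 fails; recursion stops.
Total rows emitted: 8.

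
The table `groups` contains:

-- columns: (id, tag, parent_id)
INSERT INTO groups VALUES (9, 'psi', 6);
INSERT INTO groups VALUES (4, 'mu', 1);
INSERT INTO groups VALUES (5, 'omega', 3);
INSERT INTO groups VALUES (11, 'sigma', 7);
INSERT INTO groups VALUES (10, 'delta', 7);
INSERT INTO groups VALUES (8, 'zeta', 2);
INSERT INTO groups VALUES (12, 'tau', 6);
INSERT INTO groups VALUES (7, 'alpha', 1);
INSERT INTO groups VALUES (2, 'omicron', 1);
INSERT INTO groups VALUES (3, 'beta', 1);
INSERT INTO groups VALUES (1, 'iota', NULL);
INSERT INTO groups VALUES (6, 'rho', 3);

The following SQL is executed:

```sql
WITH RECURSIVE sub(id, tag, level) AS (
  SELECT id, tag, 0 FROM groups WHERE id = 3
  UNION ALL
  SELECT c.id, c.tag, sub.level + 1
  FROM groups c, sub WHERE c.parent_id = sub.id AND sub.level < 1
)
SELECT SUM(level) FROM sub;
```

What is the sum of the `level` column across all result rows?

2

Base: id=3 (beta) at level 0.
Iteration 1: rows with parent_id in {3} -> omega (id 5, level 1), rho (id 6, level 1).
Iteration 2: level < 1 fails for all current rows; recursion stops.
SUM(level) = 0 + 1 + 1 = 2.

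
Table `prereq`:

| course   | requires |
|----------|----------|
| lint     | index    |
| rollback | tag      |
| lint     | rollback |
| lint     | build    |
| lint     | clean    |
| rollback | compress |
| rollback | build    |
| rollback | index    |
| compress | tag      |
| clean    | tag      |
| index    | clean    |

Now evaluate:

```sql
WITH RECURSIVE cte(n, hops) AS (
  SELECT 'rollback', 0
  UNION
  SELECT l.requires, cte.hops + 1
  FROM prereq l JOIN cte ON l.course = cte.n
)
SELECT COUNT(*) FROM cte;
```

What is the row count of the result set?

Base: (rollback, hops=0).
Iteration 1: edges from {rollback} -> (build, hops=1), (compress, hops=1), (index, hops=1), (tag, hops=1).
Iteration 2: edges from {build,compress,index,tag} -> (clean, hops=2), (tag, hops=2).
Iteration 3: edges from {clean,tag} -> (tag, hops=3).
Iteration 4: no outgoing edges from {tag}; recursion stops.
Total rows emitted: 8.

8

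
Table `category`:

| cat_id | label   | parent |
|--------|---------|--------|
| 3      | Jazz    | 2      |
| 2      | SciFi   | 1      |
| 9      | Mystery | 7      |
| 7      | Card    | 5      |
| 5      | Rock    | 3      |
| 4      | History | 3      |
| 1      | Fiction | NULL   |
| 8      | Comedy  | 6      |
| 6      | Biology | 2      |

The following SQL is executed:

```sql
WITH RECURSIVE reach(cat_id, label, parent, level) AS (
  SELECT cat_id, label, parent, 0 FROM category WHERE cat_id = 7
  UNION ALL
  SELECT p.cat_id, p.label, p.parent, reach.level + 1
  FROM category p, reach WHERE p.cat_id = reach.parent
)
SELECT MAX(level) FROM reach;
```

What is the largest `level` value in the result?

Base: cat_id=7 (Card), parent=5, level 0.
Iteration 1: join on cat_id=5 -> Rock (id 5, parent=3, level 1).
Iteration 2: join on cat_id=3 -> Jazz (id 3, parent=2, level 2).
Iteration 3: join on cat_id=2 -> SciFi (id 2, parent=1, level 3).
Iteration 4: join on cat_id=1 -> Fiction (id 1, parent=NULL, level 4).
Iteration 5: parent is NULL; no match; recursion stops.
level values: 0, 1, 2, 3, 4; the maximum is 4.

4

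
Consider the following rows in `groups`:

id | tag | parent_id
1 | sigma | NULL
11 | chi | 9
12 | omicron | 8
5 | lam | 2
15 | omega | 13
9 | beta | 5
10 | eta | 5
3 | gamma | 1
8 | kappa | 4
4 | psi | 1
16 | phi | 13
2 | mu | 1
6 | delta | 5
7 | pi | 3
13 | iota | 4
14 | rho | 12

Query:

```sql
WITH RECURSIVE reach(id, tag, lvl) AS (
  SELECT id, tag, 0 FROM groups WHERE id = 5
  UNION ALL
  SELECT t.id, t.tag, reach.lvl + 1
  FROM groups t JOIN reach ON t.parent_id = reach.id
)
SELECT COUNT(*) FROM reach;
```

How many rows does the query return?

5

Base: id=5 (lam) at lvl 0.
Iteration 1: rows with parent_id in {5} -> delta (id 6, lvl 1), beta (id 9, lvl 1), eta (id 10, lvl 1).
Iteration 2: rows with parent_id in {6,9,10} -> chi (id 11, lvl 2).
Iteration 3: no rows with parent_id in {11}; recursion stops.
Total rows emitted: 5.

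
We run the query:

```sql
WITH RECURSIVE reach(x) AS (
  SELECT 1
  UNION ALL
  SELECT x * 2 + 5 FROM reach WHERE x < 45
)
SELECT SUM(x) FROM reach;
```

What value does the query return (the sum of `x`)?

Base: x=1.
Iteration 1: 1 < 45 holds -> x = 1 * 2 + 5 = 7.
Iteration 2: 7 < 45 holds -> x = 7 * 2 + 5 = 19.
Iteration 3: 19 < 45 holds -> x = 19 * 2 + 5 = 43.
Iteration 4: 43 < 45 holds -> x = 43 * 2 + 5 = 91.
Iteration 5: 91 < 45 fails; recursion stops.
SUM(x) = 1 + 7 + 19 + 43 + 91 = 161.

161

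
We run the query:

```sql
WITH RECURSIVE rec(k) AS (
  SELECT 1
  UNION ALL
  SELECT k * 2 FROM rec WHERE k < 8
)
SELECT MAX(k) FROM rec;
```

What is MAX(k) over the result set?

8

Base: k=1.
Iteration 1: 1 < 8 holds -> k = 1 * 2 = 2.
Iteration 2: 2 < 8 holds -> k = 2 * 2 = 4.
Iteration 3: 4 < 8 holds -> k = 4 * 2 = 8.
Iteration 4: 8 < 8 fails; recursion stops.
k values: 1, 2, 4, 8; the maximum is 8.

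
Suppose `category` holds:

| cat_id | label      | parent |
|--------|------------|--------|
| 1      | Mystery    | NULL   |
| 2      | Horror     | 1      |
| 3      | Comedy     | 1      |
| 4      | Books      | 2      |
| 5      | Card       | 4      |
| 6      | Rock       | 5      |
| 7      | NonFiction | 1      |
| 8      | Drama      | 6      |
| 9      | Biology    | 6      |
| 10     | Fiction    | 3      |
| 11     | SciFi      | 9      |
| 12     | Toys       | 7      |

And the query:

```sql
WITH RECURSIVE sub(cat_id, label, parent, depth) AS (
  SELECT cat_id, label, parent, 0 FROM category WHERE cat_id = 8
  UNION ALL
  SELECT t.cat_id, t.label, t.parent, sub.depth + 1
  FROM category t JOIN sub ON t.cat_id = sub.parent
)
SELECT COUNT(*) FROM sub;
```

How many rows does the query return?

6

Base: cat_id=8 (Drama), parent=6, depth 0.
Iteration 1: join on cat_id=6 -> Rock (id 6, parent=5, depth 1).
Iteration 2: join on cat_id=5 -> Card (id 5, parent=4, depth 2).
Iteration 3: join on cat_id=4 -> Books (id 4, parent=2, depth 3).
Iteration 4: join on cat_id=2 -> Horror (id 2, parent=1, depth 4).
Iteration 5: join on cat_id=1 -> Mystery (id 1, parent=NULL, depth 5).
Iteration 6: parent is NULL; no match; recursion stops.
Total rows emitted: 6.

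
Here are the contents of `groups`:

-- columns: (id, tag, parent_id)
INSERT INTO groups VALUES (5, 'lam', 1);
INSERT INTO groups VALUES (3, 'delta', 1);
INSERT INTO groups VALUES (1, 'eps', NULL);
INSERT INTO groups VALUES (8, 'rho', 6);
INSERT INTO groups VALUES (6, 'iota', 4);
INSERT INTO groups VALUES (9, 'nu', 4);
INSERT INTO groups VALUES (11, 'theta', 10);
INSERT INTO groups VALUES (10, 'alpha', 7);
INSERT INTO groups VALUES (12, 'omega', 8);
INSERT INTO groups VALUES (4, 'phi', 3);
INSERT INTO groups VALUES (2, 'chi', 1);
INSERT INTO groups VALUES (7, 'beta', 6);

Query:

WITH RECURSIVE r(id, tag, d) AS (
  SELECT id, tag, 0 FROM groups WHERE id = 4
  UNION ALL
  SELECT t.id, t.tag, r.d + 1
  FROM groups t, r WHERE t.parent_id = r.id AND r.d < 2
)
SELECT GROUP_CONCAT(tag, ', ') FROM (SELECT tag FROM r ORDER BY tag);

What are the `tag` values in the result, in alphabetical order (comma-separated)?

Base: id=4 (phi) at d 0.
Iteration 1: rows with parent_id in {4} -> iota (id 6, d 1), nu (id 9, d 1).
Iteration 2: rows with parent_id in {6,9} -> beta (id 7, d 2), rho (id 8, d 2).
Iteration 3: d < 2 fails for all current rows; recursion stops.

beta, iota, nu, phi, rho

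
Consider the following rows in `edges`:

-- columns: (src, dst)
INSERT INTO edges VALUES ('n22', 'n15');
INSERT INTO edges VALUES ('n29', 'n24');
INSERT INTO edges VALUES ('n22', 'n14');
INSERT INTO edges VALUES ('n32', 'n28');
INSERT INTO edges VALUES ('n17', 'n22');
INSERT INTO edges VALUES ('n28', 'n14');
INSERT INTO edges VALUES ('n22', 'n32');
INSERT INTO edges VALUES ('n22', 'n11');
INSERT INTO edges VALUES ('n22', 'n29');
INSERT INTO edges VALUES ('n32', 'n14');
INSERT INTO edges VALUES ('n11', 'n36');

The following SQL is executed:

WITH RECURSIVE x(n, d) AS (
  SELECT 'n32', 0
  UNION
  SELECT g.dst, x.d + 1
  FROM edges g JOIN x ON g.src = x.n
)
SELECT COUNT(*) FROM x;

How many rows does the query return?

Base: (n32, d=0).
Iteration 1: edges from {n32} -> (n14, d=1), (n28, d=1).
Iteration 2: edges from {n14,n28} -> (n14, d=2).
Iteration 3: no outgoing edges from {n14}; recursion stops.
Total rows emitted: 4.

4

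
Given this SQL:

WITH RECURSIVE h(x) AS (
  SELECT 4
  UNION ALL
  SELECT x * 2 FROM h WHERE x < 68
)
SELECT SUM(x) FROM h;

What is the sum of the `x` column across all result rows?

Base: x=4.
Iteration 1: 4 < 68 holds -> x = 4 * 2 = 8.
Iteration 2: 8 < 68 holds -> x = 8 * 2 = 16.
Iteration 3: 16 < 68 holds -> x = 16 * 2 = 32.
Iteration 4: 32 < 68 holds -> x = 32 * 2 = 64.
Iteration 5: 64 < 68 holds -> x = 64 * 2 = 128.
Iteration 6: 128 < 68 fails; recursion stops.
SUM(x) = 4 + 8 + 16 + 32 + 64 + 128 = 252.

252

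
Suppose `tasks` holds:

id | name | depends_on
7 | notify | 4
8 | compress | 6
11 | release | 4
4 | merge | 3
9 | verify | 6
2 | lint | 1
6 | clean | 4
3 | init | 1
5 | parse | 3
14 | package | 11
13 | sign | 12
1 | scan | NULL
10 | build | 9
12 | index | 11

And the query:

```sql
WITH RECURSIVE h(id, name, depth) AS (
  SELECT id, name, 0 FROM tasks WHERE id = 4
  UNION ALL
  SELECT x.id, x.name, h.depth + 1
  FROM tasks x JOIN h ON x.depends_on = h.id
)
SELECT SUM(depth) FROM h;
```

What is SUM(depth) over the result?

17

Base: id=4 (merge) at depth 0.
Iteration 1: rows with depends_on in {4} -> clean (id 6, depth 1), notify (id 7, depth 1), release (id 11, depth 1).
Iteration 2: rows with depends_on in {6,7,11} -> compress (id 8, depth 2), verify (id 9, depth 2), index (id 12, depth 2), package (id 14, depth 2).
Iteration 3: rows with depends_on in {8,9,12,14} -> build (id 10, depth 3), sign (id 13, depth 3).
Iteration 4: no rows with depends_on in {10,13}; recursion stops.
SUM(depth) = 0 + 1 + 1 + 1 + 2 + 2 + 2 + 2 + 3 + 3 = 17.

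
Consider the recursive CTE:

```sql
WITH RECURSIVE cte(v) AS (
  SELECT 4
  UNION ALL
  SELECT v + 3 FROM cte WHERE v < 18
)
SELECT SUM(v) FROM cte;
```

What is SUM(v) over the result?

Base: v=4.
Iteration 1: 4 < 18 holds -> v = 4 + 3 = 7.
Iteration 2: 7 < 18 holds -> v = 7 + 3 = 10.
Iteration 3: 10 < 18 holds -> v = 10 + 3 = 13.
Iteration 4: 13 < 18 holds -> v = 13 + 3 = 16.
Iteration 5: 16 < 18 holds -> v = 16 + 3 = 19.
Iteration 6: 19 < 18 fails; recursion stops.
SUM(v) = 4 + 7 + 10 + 13 + 16 + 19 = 69.

69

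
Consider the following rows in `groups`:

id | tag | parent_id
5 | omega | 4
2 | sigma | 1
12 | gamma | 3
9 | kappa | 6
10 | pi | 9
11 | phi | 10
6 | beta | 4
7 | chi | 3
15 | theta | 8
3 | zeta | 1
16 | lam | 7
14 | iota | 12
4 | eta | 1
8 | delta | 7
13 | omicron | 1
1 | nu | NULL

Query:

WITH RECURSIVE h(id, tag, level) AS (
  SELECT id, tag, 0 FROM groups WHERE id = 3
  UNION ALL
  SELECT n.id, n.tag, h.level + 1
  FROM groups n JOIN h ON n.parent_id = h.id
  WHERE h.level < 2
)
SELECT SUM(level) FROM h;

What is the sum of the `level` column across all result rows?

8

Base: id=3 (zeta) at level 0.
Iteration 1: rows with parent_id in {3} -> chi (id 7, level 1), gamma (id 12, level 1).
Iteration 2: rows with parent_id in {7,12} -> delta (id 8, level 2), iota (id 14, level 2), lam (id 16, level 2).
Iteration 3: level < 2 fails for all current rows; recursion stops.
SUM(level) = 0 + 1 + 1 + 2 + 2 + 2 = 8.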